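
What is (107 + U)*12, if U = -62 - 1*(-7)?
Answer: 624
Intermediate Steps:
U = -55 (U = -62 + 7 = -55)
(107 + U)*12 = (107 - 55)*12 = 52*12 = 624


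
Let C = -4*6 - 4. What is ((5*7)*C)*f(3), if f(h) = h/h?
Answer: -980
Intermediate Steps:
f(h) = 1
C = -28 (C = -24 - 4 = -28)
((5*7)*C)*f(3) = ((5*7)*(-28))*1 = (35*(-28))*1 = -980*1 = -980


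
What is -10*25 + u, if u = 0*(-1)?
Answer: -250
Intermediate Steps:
u = 0
-10*25 + u = -10*25 + 0 = -250 + 0 = -250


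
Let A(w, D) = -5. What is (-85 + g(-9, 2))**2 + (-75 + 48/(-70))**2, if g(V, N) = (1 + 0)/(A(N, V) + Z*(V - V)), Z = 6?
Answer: 636381/49 ≈ 12987.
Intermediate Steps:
g(V, N) = -1/5 (g(V, N) = (1 + 0)/(-5 + 6*(V - V)) = 1/(-5 + 6*0) = 1/(-5 + 0) = 1/(-5) = 1*(-1/5) = -1/5)
(-85 + g(-9, 2))**2 + (-75 + 48/(-70))**2 = (-85 - 1/5)**2 + (-75 + 48/(-70))**2 = (-426/5)**2 + (-75 + 48*(-1/70))**2 = 181476/25 + (-75 - 24/35)**2 = 181476/25 + (-2649/35)**2 = 181476/25 + 7017201/1225 = 636381/49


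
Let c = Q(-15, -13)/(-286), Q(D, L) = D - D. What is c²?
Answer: 0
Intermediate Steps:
Q(D, L) = 0
c = 0 (c = 0/(-286) = 0*(-1/286) = 0)
c² = 0² = 0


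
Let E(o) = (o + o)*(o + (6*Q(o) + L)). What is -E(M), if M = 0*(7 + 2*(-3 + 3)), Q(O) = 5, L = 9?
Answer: 0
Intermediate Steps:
M = 0 (M = 0*(7 + 2*0) = 0*(7 + 0) = 0*7 = 0)
E(o) = 2*o*(39 + o) (E(o) = (o + o)*(o + (6*5 + 9)) = (2*o)*(o + (30 + 9)) = (2*o)*(o + 39) = (2*o)*(39 + o) = 2*o*(39 + o))
-E(M) = -2*0*(39 + 0) = -2*0*39 = -1*0 = 0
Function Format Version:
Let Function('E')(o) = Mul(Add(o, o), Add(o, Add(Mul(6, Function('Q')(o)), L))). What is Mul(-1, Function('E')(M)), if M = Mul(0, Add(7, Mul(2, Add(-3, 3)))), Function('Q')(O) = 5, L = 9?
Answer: 0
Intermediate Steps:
M = 0 (M = Mul(0, Add(7, Mul(2, 0))) = Mul(0, Add(7, 0)) = Mul(0, 7) = 0)
Function('E')(o) = Mul(2, o, Add(39, o)) (Function('E')(o) = Mul(Add(o, o), Add(o, Add(Mul(6, 5), 9))) = Mul(Mul(2, o), Add(o, Add(30, 9))) = Mul(Mul(2, o), Add(o, 39)) = Mul(Mul(2, o), Add(39, o)) = Mul(2, o, Add(39, o)))
Mul(-1, Function('E')(M)) = Mul(-1, Mul(2, 0, Add(39, 0))) = Mul(-1, Mul(2, 0, 39)) = Mul(-1, 0) = 0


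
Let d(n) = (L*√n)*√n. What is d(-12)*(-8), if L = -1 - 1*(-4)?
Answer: 288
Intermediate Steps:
L = 3 (L = -1 + 4 = 3)
d(n) = 3*n (d(n) = (3*√n)*√n = 3*n)
d(-12)*(-8) = (3*(-12))*(-8) = -36*(-8) = 288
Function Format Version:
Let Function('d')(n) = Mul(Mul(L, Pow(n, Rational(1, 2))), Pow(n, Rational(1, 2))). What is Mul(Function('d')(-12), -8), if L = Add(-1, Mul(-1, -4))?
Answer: 288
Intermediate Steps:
L = 3 (L = Add(-1, 4) = 3)
Function('d')(n) = Mul(3, n) (Function('d')(n) = Mul(Mul(3, Pow(n, Rational(1, 2))), Pow(n, Rational(1, 2))) = Mul(3, n))
Mul(Function('d')(-12), -8) = Mul(Mul(3, -12), -8) = Mul(-36, -8) = 288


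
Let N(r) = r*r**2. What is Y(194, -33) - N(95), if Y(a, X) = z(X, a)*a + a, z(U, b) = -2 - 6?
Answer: -858733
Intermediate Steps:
z(U, b) = -8
N(r) = r**3
Y(a, X) = -7*a (Y(a, X) = -8*a + a = -7*a)
Y(194, -33) - N(95) = -7*194 - 1*95**3 = -1358 - 1*857375 = -1358 - 857375 = -858733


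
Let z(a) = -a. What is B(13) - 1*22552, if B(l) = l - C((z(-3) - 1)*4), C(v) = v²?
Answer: -22603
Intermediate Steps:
B(l) = -64 + l (B(l) = l - ((-1*(-3) - 1)*4)² = l - ((3 - 1)*4)² = l - (2*4)² = l - 1*8² = l - 1*64 = l - 64 = -64 + l)
B(13) - 1*22552 = (-64 + 13) - 1*22552 = -51 - 22552 = -22603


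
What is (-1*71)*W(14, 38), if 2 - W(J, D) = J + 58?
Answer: 4970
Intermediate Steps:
W(J, D) = -56 - J (W(J, D) = 2 - (J + 58) = 2 - (58 + J) = 2 + (-58 - J) = -56 - J)
(-1*71)*W(14, 38) = (-1*71)*(-56 - 1*14) = -71*(-56 - 14) = -71*(-70) = 4970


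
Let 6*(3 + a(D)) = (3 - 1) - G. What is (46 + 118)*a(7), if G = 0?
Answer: -1312/3 ≈ -437.33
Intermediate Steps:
a(D) = -8/3 (a(D) = -3 + ((3 - 1) - 1*0)/6 = -3 + (2 + 0)/6 = -3 + (⅙)*2 = -3 + ⅓ = -8/3)
(46 + 118)*a(7) = (46 + 118)*(-8/3) = 164*(-8/3) = -1312/3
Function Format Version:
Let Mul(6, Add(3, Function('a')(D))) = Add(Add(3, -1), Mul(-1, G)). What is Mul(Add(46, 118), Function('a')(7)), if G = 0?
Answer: Rational(-1312, 3) ≈ -437.33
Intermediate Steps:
Function('a')(D) = Rational(-8, 3) (Function('a')(D) = Add(-3, Mul(Rational(1, 6), Add(Add(3, -1), Mul(-1, 0)))) = Add(-3, Mul(Rational(1, 6), Add(2, 0))) = Add(-3, Mul(Rational(1, 6), 2)) = Add(-3, Rational(1, 3)) = Rational(-8, 3))
Mul(Add(46, 118), Function('a')(7)) = Mul(Add(46, 118), Rational(-8, 3)) = Mul(164, Rational(-8, 3)) = Rational(-1312, 3)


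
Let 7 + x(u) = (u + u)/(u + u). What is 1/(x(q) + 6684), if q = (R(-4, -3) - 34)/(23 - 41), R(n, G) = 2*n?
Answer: 1/6678 ≈ 0.00014975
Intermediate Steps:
q = 7/3 (q = (2*(-4) - 34)/(23 - 41) = (-8 - 34)/(-18) = -42*(-1/18) = 7/3 ≈ 2.3333)
x(u) = -6 (x(u) = -7 + (u + u)/(u + u) = -7 + (2*u)/((2*u)) = -7 + (2*u)*(1/(2*u)) = -7 + 1 = -6)
1/(x(q) + 6684) = 1/(-6 + 6684) = 1/6678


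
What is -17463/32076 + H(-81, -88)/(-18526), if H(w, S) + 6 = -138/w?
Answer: -53896955/99039996 ≈ -0.54419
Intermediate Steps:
H(w, S) = -6 - 138/w
-17463/32076 + H(-81, -88)/(-18526) = -17463/32076 + (-6 - 138/(-81))/(-18526) = -17463*1/32076 + (-6 - 138*(-1/81))*(-1/18526) = -5821/10692 + (-6 + 46/27)*(-1/18526) = -5821/10692 - 116/27*(-1/18526) = -5821/10692 + 58/250101 = -53896955/99039996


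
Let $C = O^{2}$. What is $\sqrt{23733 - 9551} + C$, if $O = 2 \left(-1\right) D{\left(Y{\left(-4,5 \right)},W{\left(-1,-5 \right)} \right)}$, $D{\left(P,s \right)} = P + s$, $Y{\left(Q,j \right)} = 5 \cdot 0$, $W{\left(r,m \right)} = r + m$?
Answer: $144 + \sqrt{14182} \approx 263.09$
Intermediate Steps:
$W{\left(r,m \right)} = m + r$
$Y{\left(Q,j \right)} = 0$
$O = 12$ ($O = 2 \left(-1\right) \left(0 - 6\right) = - 2 \left(0 - 6\right) = \left(-2\right) \left(-6\right) = 12$)
$C = 144$ ($C = 12^{2} = 144$)
$\sqrt{23733 - 9551} + C = \sqrt{23733 - 9551} + 144 = \sqrt{14182} + 144 = 144 + \sqrt{14182}$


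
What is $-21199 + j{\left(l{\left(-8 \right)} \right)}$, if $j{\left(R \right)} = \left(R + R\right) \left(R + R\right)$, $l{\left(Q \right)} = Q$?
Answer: $-20943$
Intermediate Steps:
$j{\left(R \right)} = 4 R^{2}$ ($j{\left(R \right)} = 2 R 2 R = 4 R^{2}$)
$-21199 + j{\left(l{\left(-8 \right)} \right)} = -21199 + 4 \left(-8\right)^{2} = -21199 + 4 \cdot 64 = -21199 + 256 = -20943$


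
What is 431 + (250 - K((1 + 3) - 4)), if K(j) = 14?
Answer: 667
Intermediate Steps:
431 + (250 - K((1 + 3) - 4)) = 431 + (250 - 1*14) = 431 + (250 - 14) = 431 + 236 = 667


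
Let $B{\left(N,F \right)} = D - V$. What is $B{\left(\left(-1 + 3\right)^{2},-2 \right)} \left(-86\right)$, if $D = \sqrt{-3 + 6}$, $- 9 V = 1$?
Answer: $- \frac{86}{9} - 86 \sqrt{3} \approx -158.51$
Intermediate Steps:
$V = - \frac{1}{9}$ ($V = \left(- \frac{1}{9}\right) 1 = - \frac{1}{9} \approx -0.11111$)
$D = \sqrt{3} \approx 1.732$
$B{\left(N,F \right)} = \frac{1}{9} + \sqrt{3}$ ($B{\left(N,F \right)} = \sqrt{3} - - \frac{1}{9} = \sqrt{3} + \frac{1}{9} = \frac{1}{9} + \sqrt{3}$)
$B{\left(\left(-1 + 3\right)^{2},-2 \right)} \left(-86\right) = \left(\frac{1}{9} + \sqrt{3}\right) \left(-86\right) = - \frac{86}{9} - 86 \sqrt{3}$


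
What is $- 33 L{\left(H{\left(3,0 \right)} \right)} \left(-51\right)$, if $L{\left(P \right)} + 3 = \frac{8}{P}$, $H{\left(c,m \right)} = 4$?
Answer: $-1683$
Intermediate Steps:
$L{\left(P \right)} = -3 + \frac{8}{P}$
$- 33 L{\left(H{\left(3,0 \right)} \right)} \left(-51\right) = - 33 \left(-3 + \frac{8}{4}\right) \left(-51\right) = - 33 \left(-3 + 8 \cdot \frac{1}{4}\right) \left(-51\right) = - 33 \left(-3 + 2\right) \left(-51\right) = \left(-33\right) \left(-1\right) \left(-51\right) = 33 \left(-51\right) = -1683$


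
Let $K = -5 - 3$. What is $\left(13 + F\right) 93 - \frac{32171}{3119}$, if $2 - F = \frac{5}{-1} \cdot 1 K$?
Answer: $- \frac{7283846}{3119} \approx -2335.3$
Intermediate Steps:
$K = -8$ ($K = -5 - 3 = -8$)
$F = -38$ ($F = 2 - \frac{5}{-1} \cdot 1 \left(-8\right) = 2 - 5 \left(-1\right) 1 \left(-8\right) = 2 - \left(-5\right) 1 \left(-8\right) = 2 - \left(-5\right) \left(-8\right) = 2 - 40 = -38$)
$\left(13 + F\right) 93 - \frac{32171}{3119} = \left(13 - 38\right) 93 - \frac{32171}{3119} = \left(-25\right) 93 - \frac{32171}{3119} = -2325 - \frac{32171}{3119} = - \frac{7283846}{3119}$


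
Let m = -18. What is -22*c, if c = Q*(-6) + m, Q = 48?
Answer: 6732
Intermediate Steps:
c = -306 (c = 48*(-6) - 18 = -288 - 18 = -306)
-22*c = -22*(-306) = 6732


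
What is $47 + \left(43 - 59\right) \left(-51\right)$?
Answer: $863$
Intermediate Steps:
$47 + \left(43 - 59\right) \left(-51\right) = 47 - -816 = 47 + 816 = 863$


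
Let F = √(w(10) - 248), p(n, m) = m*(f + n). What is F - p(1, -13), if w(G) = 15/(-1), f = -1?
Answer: I*√263 ≈ 16.217*I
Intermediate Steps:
w(G) = -15 (w(G) = 15*(-1) = -15)
p(n, m) = m*(-1 + n)
F = I*√263 (F = √(-15 - 248) = √(-263) = I*√263 ≈ 16.217*I)
F - p(1, -13) = I*√263 - (-13)*(-1 + 1) = I*√263 - (-13)*0 = I*√263 - 1*0 = I*√263 + 0 = I*√263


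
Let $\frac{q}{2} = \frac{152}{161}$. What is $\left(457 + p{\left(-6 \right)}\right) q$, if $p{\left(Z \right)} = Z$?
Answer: $\frac{137104}{161} \approx 851.58$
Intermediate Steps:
$q = \frac{304}{161}$ ($q = 2 \cdot \frac{152}{161} = \frac{304}{161} \approx 1.8882$)
$\left(457 + p{\left(-6 \right)}\right) q = \left(457 - 6\right) \frac{304}{161} = 451 \cdot \frac{304}{161} = \frac{137104}{161}$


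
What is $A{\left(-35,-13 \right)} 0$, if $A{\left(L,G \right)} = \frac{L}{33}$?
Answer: $0$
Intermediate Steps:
$A{\left(L,G \right)} = \frac{L}{33}$ ($A{\left(L,G \right)} = L \frac{1}{33} = \frac{L}{33}$)
$A{\left(-35,-13 \right)} 0 = \frac{1}{33} \left(-35\right) 0 = \left(- \frac{35}{33}\right) 0 = 0$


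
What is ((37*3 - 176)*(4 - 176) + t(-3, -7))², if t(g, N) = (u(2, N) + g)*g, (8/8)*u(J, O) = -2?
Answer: 125328025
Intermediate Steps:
u(J, O) = -2
t(g, N) = g*(-2 + g) (t(g, N) = (-2 + g)*g = g*(-2 + g))
((37*3 - 176)*(4 - 176) + t(-3, -7))² = ((37*3 - 176)*(4 - 176) - 3*(-2 - 3))² = ((111 - 176)*(-172) - 3*(-5))² = (-65*(-172) + 15)² = (11180 + 15)² = 11195² = 125328025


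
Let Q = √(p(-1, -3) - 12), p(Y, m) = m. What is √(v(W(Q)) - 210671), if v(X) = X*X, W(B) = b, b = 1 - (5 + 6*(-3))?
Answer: 5*I*√8419 ≈ 458.78*I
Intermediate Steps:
b = 14 (b = 1 - (5 - 18) = 1 - 1*(-13) = 1 + 13 = 14)
Q = I*√15 (Q = √(-3 - 12) = √(-15) = I*√15 ≈ 3.873*I)
W(B) = 14
v(X) = X²
√(v(W(Q)) - 210671) = √(14² - 210671) = √(196 - 210671) = √(-210475) = 5*I*√8419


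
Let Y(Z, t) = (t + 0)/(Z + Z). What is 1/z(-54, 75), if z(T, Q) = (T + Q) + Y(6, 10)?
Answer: 6/131 ≈ 0.045802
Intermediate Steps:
Y(Z, t) = t/(2*Z) (Y(Z, t) = t/((2*Z)) = t*(1/(2*Z)) = t/(2*Z))
z(T, Q) = ⅚ + Q + T (z(T, Q) = (T + Q) + (½)*10/6 = (Q + T) + (½)*10*(⅙) = (Q + T) + ⅚ = ⅚ + Q + T)
1/z(-54, 75) = 1/(⅚ + 75 - 54) = 1/(131/6) = 6/131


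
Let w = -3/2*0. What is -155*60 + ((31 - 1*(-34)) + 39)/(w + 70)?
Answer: -325448/35 ≈ -9298.5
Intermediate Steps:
w = 0 (w = -3*½*0 = -3/2*0 = 0)
-155*60 + ((31 - 1*(-34)) + 39)/(w + 70) = -155*60 + ((31 - 1*(-34)) + 39)/(0 + 70) = -9300 + ((31 + 34) + 39)/70 = -9300 + (65 + 39)*(1/70) = -9300 + 104*(1/70) = -9300 + 52/35 = -325448/35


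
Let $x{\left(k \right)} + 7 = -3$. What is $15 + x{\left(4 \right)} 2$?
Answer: $-5$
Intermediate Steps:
$x{\left(k \right)} = -10$ ($x{\left(k \right)} = -7 - 3 = -10$)
$15 + x{\left(4 \right)} 2 = 15 - 20 = -5$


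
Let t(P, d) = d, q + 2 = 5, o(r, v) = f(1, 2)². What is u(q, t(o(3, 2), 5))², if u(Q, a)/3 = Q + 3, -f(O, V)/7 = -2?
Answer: 324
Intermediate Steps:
f(O, V) = 14 (f(O, V) = -7*(-2) = 14)
o(r, v) = 196 (o(r, v) = 14² = 196)
q = 3 (q = -2 + 5 = 3)
u(Q, a) = 9 + 3*Q (u(Q, a) = 3*(Q + 3) = 3*(3 + Q) = 9 + 3*Q)
u(q, t(o(3, 2), 5))² = (9 + 3*3)² = (9 + 9)² = 18² = 324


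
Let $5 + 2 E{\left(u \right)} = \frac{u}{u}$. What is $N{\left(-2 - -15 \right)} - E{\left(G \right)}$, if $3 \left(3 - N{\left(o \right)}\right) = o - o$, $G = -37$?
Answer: $5$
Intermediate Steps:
$E{\left(u \right)} = -2$ ($E{\left(u \right)} = - \frac{5}{2} + \frac{u \frac{1}{u}}{2} = - \frac{5}{2} + \frac{1}{2} \cdot 1 = - \frac{5}{2} + \frac{1}{2} = -2$)
$N{\left(o \right)} = 3$ ($N{\left(o \right)} = 3 - \frac{o - o}{3} = 3 - 0 = 3 + 0 = 3$)
$N{\left(-2 - -15 \right)} - E{\left(G \right)} = 3 - -2 = 3 + 2 = 5$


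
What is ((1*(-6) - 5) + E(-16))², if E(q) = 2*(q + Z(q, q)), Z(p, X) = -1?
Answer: 2025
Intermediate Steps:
E(q) = -2 + 2*q (E(q) = 2*(q - 1) = 2*(-1 + q) = -2 + 2*q)
((1*(-6) - 5) + E(-16))² = ((1*(-6) - 5) + (-2 + 2*(-16)))² = ((-6 - 5) + (-2 - 32))² = (-11 - 34)² = (-45)² = 2025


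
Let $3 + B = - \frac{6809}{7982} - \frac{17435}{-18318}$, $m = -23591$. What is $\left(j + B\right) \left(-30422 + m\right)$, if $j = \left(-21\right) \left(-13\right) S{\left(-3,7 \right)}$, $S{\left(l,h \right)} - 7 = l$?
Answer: $- \frac{2150281639674784}{36553569} \approx -5.8825 \cdot 10^{7}$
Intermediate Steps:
$S{\left(l,h \right)} = 7 + l$
$B = - \frac{106050980}{36553569}$ ($B = -3 - \left(- \frac{17435}{18318} + \frac{6809}{7982}\right) = -3 - - \frac{3609727}{36553569} = -3 + \left(- \frac{6809}{7982} + \frac{17435}{18318}\right) = -3 + \frac{3609727}{36553569} = - \frac{106050980}{36553569} \approx -2.9012$)
$j = 1092$ ($j = \left(-21\right) \left(-13\right) \left(7 - 3\right) = 273 \cdot 4 = 1092$)
$\left(j + B\right) \left(-30422 + m\right) = \left(1092 - \frac{106050980}{36553569}\right) \left(-30422 - 23591\right) = \frac{39810446368}{36553569} \left(-54013\right) = - \frac{2150281639674784}{36553569}$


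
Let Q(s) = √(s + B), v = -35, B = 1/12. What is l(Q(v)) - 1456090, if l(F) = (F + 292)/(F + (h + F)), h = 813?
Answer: (-2912179*√1257 + 7102805268*I)/(2*(√1257 - 2439*I)) ≈ -1.4561e+6 + 0.0020447*I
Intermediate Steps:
B = 1/12 ≈ 0.083333
Q(s) = √(1/12 + s) (Q(s) = √(s + 1/12) = √(1/12 + s))
l(F) = (292 + F)/(813 + 2*F) (l(F) = (F + 292)/(F + (813 + F)) = (292 + F)/(813 + 2*F))
l(Q(v)) - 1456090 = (292 + √(3 + 36*(-35))/6)/(813 + 2*(√(3 + 36*(-35))/6)) - 1456090 = (292 + √(3 - 1260)/6)/(813 + 2*(√(3 - 1260)/6)) - 1456090 = (292 + √(-1257)/6)/(813 + 2*(√(-1257)/6)) - 1456090 = (292 + (I*√1257)/6)/(813 + 2*((I*√1257)/6)) - 1456090 = (292 + I*√1257/6)/(813 + 2*(I*√1257/6)) - 1456090 = (292 + I*√1257/6)/(813 + I*√1257/3) - 1456090 = -1456090 + (292 + I*√1257/6)/(813 + I*√1257/3)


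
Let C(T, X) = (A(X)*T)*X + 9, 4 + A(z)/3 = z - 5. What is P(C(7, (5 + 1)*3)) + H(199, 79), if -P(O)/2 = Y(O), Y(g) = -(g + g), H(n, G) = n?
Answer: 13843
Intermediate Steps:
A(z) = -27 + 3*z (A(z) = -12 + 3*(z - 5) = -12 + 3*(-5 + z) = -12 + (-15 + 3*z) = -27 + 3*z)
C(T, X) = 9 + T*X*(-27 + 3*X) (C(T, X) = ((-27 + 3*X)*T)*X + 9 = (T*(-27 + 3*X))*X + 9 = T*X*(-27 + 3*X) + 9 = 9 + T*X*(-27 + 3*X))
Y(g) = -2*g
P(O) = 4*O (P(O) = -(-4)*O = 4*O)
P(C(7, (5 + 1)*3)) + H(199, 79) = 4*(9 + 3*7*((5 + 1)*3)*(-9 + (5 + 1)*3)) + 199 = 4*(9 + 3*7*(6*3)*(-9 + 6*3)) + 199 = 4*(9 + 3*7*18*(-9 + 18)) + 199 = 4*(9 + 3*7*18*9) + 199 = 4*(9 + 3402) + 199 = 4*3411 + 199 = 13644 + 199 = 13843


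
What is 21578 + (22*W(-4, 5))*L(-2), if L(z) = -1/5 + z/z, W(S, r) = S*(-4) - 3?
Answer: 109034/5 ≈ 21807.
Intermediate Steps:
W(S, r) = -3 - 4*S (W(S, r) = -4*S - 3 = -3 - 4*S)
L(z) = ⅘ (L(z) = -1*⅕ + 1 = -⅕ + 1 = ⅘)
21578 + (22*W(-4, 5))*L(-2) = 21578 + (22*(-3 - 4*(-4)))*(⅘) = 21578 + (22*(-3 + 16))*(⅘) = 21578 + (22*13)*(⅘) = 21578 + 286*(⅘) = 21578 + 1144/5 = 109034/5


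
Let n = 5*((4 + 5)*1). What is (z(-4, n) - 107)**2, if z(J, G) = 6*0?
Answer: 11449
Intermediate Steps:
n = 45 (n = 5*(9*1) = 5*9 = 45)
z(J, G) = 0
(z(-4, n) - 107)**2 = (0 - 107)**2 = (-107)**2 = 11449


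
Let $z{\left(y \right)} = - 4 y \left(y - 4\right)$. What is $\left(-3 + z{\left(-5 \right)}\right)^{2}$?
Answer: $33489$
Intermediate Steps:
$z{\left(y \right)} = - 4 y \left(-4 + y\right)$
$\left(-3 + z{\left(-5 \right)}\right)^{2} = \left(-3 + 4 \left(-5\right) \left(4 - -5\right)\right)^{2} = \left(-3 + 4 \left(-5\right) \left(4 + 5\right)\right)^{2} = \left(-3 + 4 \left(-5\right) 9\right)^{2} = \left(-3 - 180\right)^{2} = \left(-183\right)^{2} = 33489$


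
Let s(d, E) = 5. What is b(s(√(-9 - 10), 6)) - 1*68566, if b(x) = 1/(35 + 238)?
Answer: -18718517/273 ≈ -68566.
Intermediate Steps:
b(x) = 1/273
b(s(√(-9 - 10), 6)) - 1*68566 = 1/273 - 1*68566 = 1/273 - 68566 = -18718517/273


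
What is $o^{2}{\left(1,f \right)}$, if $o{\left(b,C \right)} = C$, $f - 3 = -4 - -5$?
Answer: $16$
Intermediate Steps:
$f = 4$ ($f = 3 - -1 = 3 + \left(-4 + 5\right) = 3 + 1 = 4$)
$o^{2}{\left(1,f \right)} = 4^{2} = 16$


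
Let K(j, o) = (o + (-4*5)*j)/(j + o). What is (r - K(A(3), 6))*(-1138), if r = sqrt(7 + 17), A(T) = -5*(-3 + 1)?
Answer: -55193/4 - 2276*sqrt(6) ≈ -19373.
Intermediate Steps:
A(T) = 10 (A(T) = -5*(-2) = 10)
K(j, o) = (o - 20*j)/(j + o)
r = 2*sqrt(6) (r = sqrt(24) = 2*sqrt(6) ≈ 4.8990)
(r - K(A(3), 6))*(-1138) = (2*sqrt(6) - (6 - 20*10)/(10 + 6))*(-1138) = (2*sqrt(6) - (6 - 200)/16)*(-1138) = (2*sqrt(6) - (-194)/16)*(-1138) = (2*sqrt(6) - 1*(-97/8))*(-1138) = (2*sqrt(6) + 97/8)*(-1138) = (97/8 + 2*sqrt(6))*(-1138) = -55193/4 - 2276*sqrt(6)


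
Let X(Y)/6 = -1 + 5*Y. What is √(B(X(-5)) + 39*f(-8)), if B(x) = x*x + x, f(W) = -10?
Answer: √23790 ≈ 154.24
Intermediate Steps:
X(Y) = -6 + 30*Y (X(Y) = 6*(-1 + 5*Y) = -6 + 30*Y)
B(x) = x + x² (B(x) = x² + x = x + x²)
√(B(X(-5)) + 39*f(-8)) = √((-6 + 30*(-5))*(1 + (-6 + 30*(-5))) + 39*(-10)) = √((-6 - 150)*(1 + (-6 - 150)) - 390) = √(-156*(1 - 156) - 390) = √(-156*(-155) - 390) = √(24180 - 390) = √23790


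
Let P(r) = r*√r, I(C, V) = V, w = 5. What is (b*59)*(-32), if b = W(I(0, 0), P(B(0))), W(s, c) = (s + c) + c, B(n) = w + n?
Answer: -18880*√5 ≈ -42217.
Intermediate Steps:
B(n) = 5 + n
P(r) = r^(3/2)
W(s, c) = s + 2*c (W(s, c) = (c + s) + c = s + 2*c)
b = 10*√5 (b = 0 + 2*(5 + 0)^(3/2) = 0 + 2*5^(3/2) = 0 + 2*(5*√5) = 0 + 10*√5 = 10*√5 ≈ 22.361)
(b*59)*(-32) = ((10*√5)*59)*(-32) = (590*√5)*(-32) = -18880*√5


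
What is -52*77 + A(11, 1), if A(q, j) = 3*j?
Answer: -4001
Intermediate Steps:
-52*77 + A(11, 1) = -52*77 + 3*1 = -4004 + 3 = -4001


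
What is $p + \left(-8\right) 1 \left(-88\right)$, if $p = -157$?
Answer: $547$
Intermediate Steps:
$p + \left(-8\right) 1 \left(-88\right) = -157 + \left(-8\right) 1 \left(-88\right) = -157 - -704 = -157 + 704 = 547$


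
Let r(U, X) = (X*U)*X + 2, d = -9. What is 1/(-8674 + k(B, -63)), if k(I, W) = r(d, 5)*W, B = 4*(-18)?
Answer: 1/5375 ≈ 0.00018605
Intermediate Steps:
r(U, X) = 2 + U*X² (r(U, X) = (U*X)*X + 2 = U*X² + 2 = 2 + U*X²)
B = -72
k(I, W) = -223*W (k(I, W) = (2 - 9*5²)*W = (2 - 9*25)*W = (2 - 225)*W = -223*W)
1/(-8674 + k(B, -63)) = 1/(-8674 - 223*(-63)) = 1/(-8674 + 14049) = 1/5375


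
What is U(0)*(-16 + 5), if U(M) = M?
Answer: 0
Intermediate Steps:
U(0)*(-16 + 5) = 0*(-16 + 5) = 0*(-11) = 0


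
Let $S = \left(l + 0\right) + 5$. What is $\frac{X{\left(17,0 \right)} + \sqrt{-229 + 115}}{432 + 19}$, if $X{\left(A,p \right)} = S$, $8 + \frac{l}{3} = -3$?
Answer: $- \frac{28}{451} + \frac{i \sqrt{114}}{451} \approx -0.062084 + 0.023674 i$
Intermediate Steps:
$l = -33$ ($l = -24 + 3 \left(-3\right) = -24 - 9 = -33$)
$S = -28$ ($S = \left(-33 + 0\right) + 5 = -33 + 5 = -28$)
$X{\left(A,p \right)} = -28$
$\frac{X{\left(17,0 \right)} + \sqrt{-229 + 115}}{432 + 19} = \frac{-28 + \sqrt{-229 + 115}}{432 + 19} = \frac{-28 + \sqrt{-114}}{451} = \left(-28 + i \sqrt{114}\right) \frac{1}{451} = - \frac{28}{451} + \frac{i \sqrt{114}}{451}$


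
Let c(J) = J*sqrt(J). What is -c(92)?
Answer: -184*sqrt(23) ≈ -882.43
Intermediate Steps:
c(J) = J**(3/2)
-c(92) = -92**(3/2) = -184*sqrt(23)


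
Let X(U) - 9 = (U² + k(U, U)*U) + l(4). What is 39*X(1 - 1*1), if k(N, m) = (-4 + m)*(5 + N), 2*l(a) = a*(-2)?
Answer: 195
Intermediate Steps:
l(a) = -a (l(a) = (a*(-2))/2 = (-2*a)/2 = -a)
X(U) = 5 + U² + U*(-20 + U + U²) (X(U) = 9 + ((U² + (-20 - 4*U + 5*U + U*U)*U) - 1*4) = 9 + ((U² + (-20 - 4*U + 5*U + U²)*U) - 4) = 9 + ((U² + (-20 + U + U²)*U) - 4) = 9 + ((U² + U*(-20 + U + U²)) - 4) = 9 + (-4 + U² + U*(-20 + U + U²)) = 5 + U² + U*(-20 + U + U²))
39*X(1 - 1*1) = 39*(5 + (1 - 1*1)² + (1 - 1*1)*(-20 + (1 - 1*1) + (1 - 1*1)²)) = 39*(5 + (1 - 1)² + (1 - 1)*(-20 + (1 - 1) + (1 - 1)²)) = 39*(5 + 0² + 0*(-20 + 0 + 0²)) = 39*(5 + 0 + 0*(-20 + 0 + 0)) = 39*(5 + 0 + 0*(-20)) = 39*(5 + 0 + 0) = 39*5 = 195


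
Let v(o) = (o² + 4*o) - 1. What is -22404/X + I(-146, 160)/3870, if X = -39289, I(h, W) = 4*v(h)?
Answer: 1672352258/76024215 ≈ 21.998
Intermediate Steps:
v(o) = -1 + o² + 4*o
I(h, W) = -4 + 4*h² + 16*h (I(h, W) = 4*(-1 + h² + 4*h) = -4 + 4*h² + 16*h)
-22404/X + I(-146, 160)/3870 = -22404/(-39289) + (-4 + 4*(-146)² + 16*(-146))/3870 = -22404*(-1/39289) + (-4 + 4*21316 - 2336)*(1/3870) = 22404/39289 + (-4 + 85264 - 2336)*(1/3870) = 22404/39289 + 82924*(1/3870) = 22404/39289 + 41462/1935 = 1672352258/76024215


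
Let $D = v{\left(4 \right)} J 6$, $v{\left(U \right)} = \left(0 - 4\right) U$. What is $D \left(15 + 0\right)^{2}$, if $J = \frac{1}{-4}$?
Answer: $5400$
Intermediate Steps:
$J = - \frac{1}{4} \approx -0.25$
$v{\left(U \right)} = - 4 U$
$D = 24$ ($D = \left(-4\right) 4 \left(- \frac{1}{4}\right) 6 = \left(-16\right) \left(- \frac{1}{4}\right) 6 = 4 \cdot 6 = 24$)
$D \left(15 + 0\right)^{2} = 24 \left(15 + 0\right)^{2} = 24 \cdot 15^{2} = 24 \cdot 225 = 5400$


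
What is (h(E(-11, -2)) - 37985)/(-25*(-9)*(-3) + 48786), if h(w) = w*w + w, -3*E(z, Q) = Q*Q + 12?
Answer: -341657/432999 ≈ -0.78905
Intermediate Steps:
E(z, Q) = -4 - Q**2/3 (E(z, Q) = -(Q*Q + 12)/3 = -(Q**2 + 12)/3 = -(12 + Q**2)/3 = -4 - Q**2/3)
h(w) = w + w**2 (h(w) = w**2 + w = w + w**2)
(h(E(-11, -2)) - 37985)/(-25*(-9)*(-3) + 48786) = ((-4 - 1/3*(-2)**2)*(1 + (-4 - 1/3*(-2)**2)) - 37985)/(-25*(-9)*(-3) + 48786) = ((-4 - 1/3*4)*(1 + (-4 - 1/3*4)) - 37985)/(225*(-3) + 48786) = ((-4 - 4/3)*(1 + (-4 - 4/3)) - 37985)/(-675 + 48786) = (-16*(1 - 16/3)/3 - 37985)/48111 = (-16/3*(-13/3) - 37985)*(1/48111) = (208/9 - 37985)*(1/48111) = -341657/9*1/48111 = -341657/432999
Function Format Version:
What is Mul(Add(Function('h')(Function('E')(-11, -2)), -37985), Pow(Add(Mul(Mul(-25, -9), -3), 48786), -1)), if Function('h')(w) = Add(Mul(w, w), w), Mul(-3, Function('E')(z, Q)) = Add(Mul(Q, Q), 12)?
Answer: Rational(-341657, 432999) ≈ -0.78905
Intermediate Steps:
Function('E')(z, Q) = Add(-4, Mul(Rational(-1, 3), Pow(Q, 2))) (Function('E')(z, Q) = Mul(Rational(-1, 3), Add(Mul(Q, Q), 12)) = Mul(Rational(-1, 3), Add(Pow(Q, 2), 12)) = Mul(Rational(-1, 3), Add(12, Pow(Q, 2))) = Add(-4, Mul(Rational(-1, 3), Pow(Q, 2))))
Function('h')(w) = Add(w, Pow(w, 2)) (Function('h')(w) = Add(Pow(w, 2), w) = Add(w, Pow(w, 2)))
Mul(Add(Function('h')(Function('E')(-11, -2)), -37985), Pow(Add(Mul(Mul(-25, -9), -3), 48786), -1)) = Mul(Add(Mul(Add(-4, Mul(Rational(-1, 3), Pow(-2, 2))), Add(1, Add(-4, Mul(Rational(-1, 3), Pow(-2, 2))))), -37985), Pow(Add(Mul(Mul(-25, -9), -3), 48786), -1)) = Mul(Add(Mul(Add(-4, Mul(Rational(-1, 3), 4)), Add(1, Add(-4, Mul(Rational(-1, 3), 4)))), -37985), Pow(Add(Mul(225, -3), 48786), -1)) = Mul(Add(Mul(Add(-4, Rational(-4, 3)), Add(1, Add(-4, Rational(-4, 3)))), -37985), Pow(Add(-675, 48786), -1)) = Mul(Add(Mul(Rational(-16, 3), Add(1, Rational(-16, 3))), -37985), Pow(48111, -1)) = Mul(Add(Mul(Rational(-16, 3), Rational(-13, 3)), -37985), Rational(1, 48111)) = Mul(Add(Rational(208, 9), -37985), Rational(1, 48111)) = Mul(Rational(-341657, 9), Rational(1, 48111)) = Rational(-341657, 432999)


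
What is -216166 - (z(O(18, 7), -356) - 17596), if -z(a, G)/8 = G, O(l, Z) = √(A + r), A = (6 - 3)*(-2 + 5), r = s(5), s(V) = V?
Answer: -201418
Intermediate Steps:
r = 5
A = 9 (A = 3*3 = 9)
O(l, Z) = √14 (O(l, Z) = √(9 + 5) = √14)
z(a, G) = -8*G
-216166 - (z(O(18, 7), -356) - 17596) = -216166 - (-8*(-356) - 17596) = -216166 - (2848 - 17596) = -216166 - 1*(-14748) = -216166 + 14748 = -201418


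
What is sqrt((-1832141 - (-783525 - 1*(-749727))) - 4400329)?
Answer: 4*I*sqrt(387417) ≈ 2489.7*I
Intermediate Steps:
sqrt((-1832141 - (-783525 - 1*(-749727))) - 4400329) = sqrt((-1832141 - (-783525 + 749727)) - 4400329) = sqrt((-1832141 - 1*(-33798)) - 4400329) = sqrt((-1832141 + 33798) - 4400329) = sqrt(-1798343 - 4400329) = sqrt(-6198672) = 4*I*sqrt(387417)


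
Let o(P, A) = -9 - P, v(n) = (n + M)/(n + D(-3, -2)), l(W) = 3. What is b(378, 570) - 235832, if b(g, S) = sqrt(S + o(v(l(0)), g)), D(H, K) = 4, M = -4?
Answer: -235832 + 2*sqrt(6874)/7 ≈ -2.3581e+5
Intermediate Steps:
v(n) = (-4 + n)/(4 + n) (v(n) = (n - 4)/(n + 4) = (-4 + n)/(4 + n))
b(g, S) = sqrt(-62/7 + S) (b(g, S) = sqrt(S + (-9 - (-4 + 3)/(4 + 3))) = sqrt(S + (-9 - (-1)/7)) = sqrt(S + (-9 - 1*(-1/7))) = sqrt(S + (-9 + 1/7)) = sqrt(S - 62/7) = sqrt(-62/7 + S))
b(378, 570) - 235832 = sqrt(-434 + 49*570)/7 - 235832 = sqrt(-434 + 27930)/7 - 235832 = sqrt(27496)/7 - 235832 = (2*sqrt(6874))/7 - 235832 = 2*sqrt(6874)/7 - 235832 = -235832 + 2*sqrt(6874)/7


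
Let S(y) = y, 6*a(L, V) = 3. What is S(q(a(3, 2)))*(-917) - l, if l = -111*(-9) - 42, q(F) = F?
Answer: -2831/2 ≈ -1415.5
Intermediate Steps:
a(L, V) = ½ (a(L, V) = (⅙)*3 = ½)
l = 957 (l = 999 - 42 = 957)
S(q(a(3, 2)))*(-917) - l = (½)*(-917) - 1*957 = -917/2 - 957 = -2831/2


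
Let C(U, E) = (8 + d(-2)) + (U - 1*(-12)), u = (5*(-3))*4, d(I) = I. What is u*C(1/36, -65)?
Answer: -3245/3 ≈ -1081.7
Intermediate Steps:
u = -60 (u = -15*4 = -60)
C(U, E) = 18 + U (C(U, E) = (8 - 2) + (U - 1*(-12)) = 6 + (U + 12) = 6 + (12 + U) = 18 + U)
u*C(1/36, -65) = -60*(18 + 1/36) = -60*649/36 = -3245/3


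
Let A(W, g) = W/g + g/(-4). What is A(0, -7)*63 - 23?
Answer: 349/4 ≈ 87.250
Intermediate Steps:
A(W, g) = -g/4 + W/g (A(W, g) = W/g + g*(-1/4) = W/g - g/4 = -g/4 + W/g)
A(0, -7)*63 - 23 = (-1/4*(-7) + 0/(-7))*63 - 23 = (7/4 + 0*(-1/7))*63 - 23 = (7/4 + 0)*63 - 23 = (7/4)*63 - 23 = 441/4 - 23 = 349/4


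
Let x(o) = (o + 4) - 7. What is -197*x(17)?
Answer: -2758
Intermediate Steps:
x(o) = -3 + o (x(o) = (4 + o) - 7 = -3 + o)
-197*x(17) = -197*(-3 + 17) = -197*14 = -2758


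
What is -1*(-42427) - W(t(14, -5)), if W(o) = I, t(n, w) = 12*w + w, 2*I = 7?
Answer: 84847/2 ≈ 42424.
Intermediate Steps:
I = 7/2 (I = (1/2)*7 = 7/2 ≈ 3.5000)
t(n, w) = 13*w
W(o) = 7/2
-1*(-42427) - W(t(14, -5)) = -1*(-42427) - 1*7/2 = 42427 - 7/2 = 84847/2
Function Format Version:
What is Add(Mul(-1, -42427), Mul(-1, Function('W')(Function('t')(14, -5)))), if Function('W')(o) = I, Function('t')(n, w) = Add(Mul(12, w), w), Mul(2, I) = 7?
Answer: Rational(84847, 2) ≈ 42424.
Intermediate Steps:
I = Rational(7, 2) (I = Mul(Rational(1, 2), 7) = Rational(7, 2) ≈ 3.5000)
Function('t')(n, w) = Mul(13, w)
Function('W')(o) = Rational(7, 2)
Add(Mul(-1, -42427), Mul(-1, Function('W')(Function('t')(14, -5)))) = Add(Mul(-1, -42427), Mul(-1, Rational(7, 2))) = Add(42427, Rational(-7, 2)) = Rational(84847, 2)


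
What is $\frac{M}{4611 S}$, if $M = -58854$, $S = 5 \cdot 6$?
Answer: $- \frac{9809}{23055} \approx -0.42546$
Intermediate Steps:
$S = 30$
$\frac{M}{4611 S} = - \frac{58854}{4611 \cdot 30} = - \frac{58854}{138330} = \left(-58854\right) \frac{1}{138330} = - \frac{9809}{23055}$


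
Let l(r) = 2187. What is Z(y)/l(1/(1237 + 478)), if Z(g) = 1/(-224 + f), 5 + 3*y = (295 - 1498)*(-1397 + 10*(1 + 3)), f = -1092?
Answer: -1/2878092 ≈ -3.4745e-7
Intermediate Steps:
y = 1632466/3 (y = -5/3 + ((295 - 1498)*(-1397 + 10*(1 + 3)))/3 = -5/3 + (-1203*(-1397 + 10*4))/3 = -5/3 + (-1203*(-1397 + 40))/3 = -5/3 + (-1203*(-1357))/3 = -5/3 + (⅓)*1632471 = -5/3 + 544157 = 1632466/3 ≈ 5.4416e+5)
Z(g) = -1/1316 (Z(g) = 1/(-224 - 1092) = 1/(-1316) = -1/1316)
Z(y)/l(1/(1237 + 478)) = -1/1316/2187 = -1/1316*1/2187 = -1/2878092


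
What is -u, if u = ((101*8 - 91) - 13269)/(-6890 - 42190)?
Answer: -523/2045 ≈ -0.25575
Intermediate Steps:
u = 523/2045 (u = ((808 - 91) - 13269)/(-49080) = (717 - 13269)*(-1/49080) = -12552*(-1/49080) = 523/2045 ≈ 0.25575)
-u = -1*523/2045 = -523/2045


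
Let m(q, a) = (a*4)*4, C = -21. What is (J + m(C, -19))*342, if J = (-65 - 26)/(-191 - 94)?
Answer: -519294/5 ≈ -1.0386e+5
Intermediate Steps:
m(q, a) = 16*a (m(q, a) = (4*a)*4 = 16*a)
J = 91/285 (J = -91/(-285) = -91*(-1/285) = 91/285 ≈ 0.31930)
(J + m(C, -19))*342 = (91/285 + 16*(-19))*342 = (91/285 - 304)*342 = -86549/285*342 = -519294/5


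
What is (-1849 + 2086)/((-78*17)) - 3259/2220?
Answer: -807929/490620 ≈ -1.6468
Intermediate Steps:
(-1849 + 2086)/((-78*17)) - 3259/2220 = 237/(-1326) - 3259*1/2220 = 237*(-1/1326) - 3259/2220 = -79/442 - 3259/2220 = -807929/490620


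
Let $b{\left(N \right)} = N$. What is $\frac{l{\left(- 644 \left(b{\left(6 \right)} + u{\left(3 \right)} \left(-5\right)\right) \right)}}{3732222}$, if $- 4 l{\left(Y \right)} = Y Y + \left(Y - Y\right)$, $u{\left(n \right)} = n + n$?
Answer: $- \frac{9953664}{622037} \approx -16.002$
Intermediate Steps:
$u{\left(n \right)} = 2 n$
$l{\left(Y \right)} = - \frac{Y^{2}}{4}$ ($l{\left(Y \right)} = - \frac{Y Y + \left(Y - Y\right)}{4} = - \frac{Y^{2} + 0}{4} = - \frac{Y^{2}}{4}$)
$\frac{l{\left(- 644 \left(b{\left(6 \right)} + u{\left(3 \right)} \left(-5\right)\right) \right)}}{3732222} = \frac{\left(- \frac{1}{4}\right) \left(- 644 \left(6 + 2 \cdot 3 \left(-5\right)\right)\right)^{2}}{3732222} = - \frac{\left(- 644 \left(6 + 6 \left(-5\right)\right)\right)^{2}}{4} \cdot \frac{1}{3732222} = - \frac{\left(- 644 \left(6 - 30\right)\right)^{2}}{4} \cdot \frac{1}{3732222} = - \frac{\left(\left(-644\right) \left(-24\right)\right)^{2}}{4} \cdot \frac{1}{3732222} = - \frac{15456^{2}}{4} \cdot \frac{1}{3732222} = \left(- \frac{1}{4}\right) 238887936 \cdot \frac{1}{3732222} = \left(-59721984\right) \frac{1}{3732222} = - \frac{9953664}{622037}$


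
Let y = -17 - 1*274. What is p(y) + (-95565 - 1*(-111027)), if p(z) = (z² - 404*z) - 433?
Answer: 217274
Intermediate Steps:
y = -291 (y = -17 - 274 = -291)
p(z) = -433 + z² - 404*z
p(y) + (-95565 - 1*(-111027)) = (-433 + (-291)² - 404*(-291)) + (-95565 - 1*(-111027)) = (-433 + 84681 + 117564) + (-95565 + 111027) = 201812 + 15462 = 217274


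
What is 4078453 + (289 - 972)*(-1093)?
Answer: 4824972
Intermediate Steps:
4078453 + (289 - 972)*(-1093) = 4078453 - 683*(-1093) = 4078453 + 746519 = 4824972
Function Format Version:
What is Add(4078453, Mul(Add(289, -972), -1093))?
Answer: 4824972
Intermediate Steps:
Add(4078453, Mul(Add(289, -972), -1093)) = Add(4078453, Mul(-683, -1093)) = Add(4078453, 746519) = 4824972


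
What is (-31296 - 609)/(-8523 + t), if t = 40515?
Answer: -10635/10664 ≈ -0.99728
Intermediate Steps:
(-31296 - 609)/(-8523 + t) = (-31296 - 609)/(-8523 + 40515) = -31905/31992 = -31905*1/31992 = -10635/10664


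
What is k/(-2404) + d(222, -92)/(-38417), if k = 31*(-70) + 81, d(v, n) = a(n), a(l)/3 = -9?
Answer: 80318021/92354468 ≈ 0.86967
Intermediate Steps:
a(l) = -27 (a(l) = 3*(-9) = -27)
d(v, n) = -27
k = -2089 (k = -2170 + 81 = -2089)
k/(-2404) + d(222, -92)/(-38417) = -2089/(-2404) - 27/(-38417) = -2089*(-1/2404) - 27*(-1/38417) = 2089/2404 + 27/38417 = 80318021/92354468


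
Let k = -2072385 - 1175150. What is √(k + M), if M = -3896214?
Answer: I*√7143749 ≈ 2672.8*I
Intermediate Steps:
k = -3247535
√(k + M) = √(-3247535 - 3896214) = √(-7143749) = I*√7143749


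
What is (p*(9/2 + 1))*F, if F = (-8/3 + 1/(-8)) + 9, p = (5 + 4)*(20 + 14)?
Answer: 83589/8 ≈ 10449.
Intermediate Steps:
p = 306 (p = 9*34 = 306)
F = 149/24 (F = (-8*⅓ + 1*(-⅛)) + 9 = (-8/3 - ⅛) + 9 = -67/24 + 9 = 149/24 ≈ 6.2083)
(p*(9/2 + 1))*F = (306*(9/2 + 1))*(149/24) = (306*(11/2))*(149/24) = 1683*(149/24) = 83589/8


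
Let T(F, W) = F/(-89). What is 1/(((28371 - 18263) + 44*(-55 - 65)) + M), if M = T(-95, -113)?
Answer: 89/429787 ≈ 0.00020708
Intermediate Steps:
T(F, W) = -F/89 (T(F, W) = F*(-1/89) = -F/89)
M = 95/89 (M = -1/89*(-95) = 95/89 ≈ 1.0674)
1/(((28371 - 18263) + 44*(-55 - 65)) + M) = 1/(((28371 - 18263) + 44*(-55 - 65)) + 95/89) = 1/((10108 + 44*(-120)) + 95/89) = 1/((10108 - 5280) + 95/89) = 1/(4828 + 95/89) = 1/(429787/89) = 89/429787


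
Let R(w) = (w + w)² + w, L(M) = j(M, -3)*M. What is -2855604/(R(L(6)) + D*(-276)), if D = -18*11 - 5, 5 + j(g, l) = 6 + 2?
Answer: -475934/9557 ≈ -49.799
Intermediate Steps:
j(g, l) = 3 (j(g, l) = -5 + (6 + 2) = -5 + 8 = 3)
D = -203 (D = -198 - 5 = -203)
L(M) = 3*M
R(w) = w + 4*w² (R(w) = (2*w)² + w = 4*w² + w = w + 4*w²)
-2855604/(R(L(6)) + D*(-276)) = -2855604/((3*6)*(1 + 4*(3*6)) - 203*(-276)) = -2855604/(18*(1 + 4*18) + 56028) = -2855604/(18*(1 + 72) + 56028) = -2855604/(18*73 + 56028) = -2855604/(1314 + 56028) = -2855604/57342 = -2855604*1/57342 = -475934/9557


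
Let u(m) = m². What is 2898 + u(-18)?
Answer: 3222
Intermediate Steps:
2898 + u(-18) = 2898 + (-18)² = 2898 + 324 = 3222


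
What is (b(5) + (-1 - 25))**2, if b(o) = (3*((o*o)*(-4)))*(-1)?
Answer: 75076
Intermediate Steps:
b(o) = 12*o**2 (b(o) = (3*(o**2*(-4)))*(-1) = (3*(-4*o**2))*(-1) = -12*o**2*(-1) = 12*o**2)
(b(5) + (-1 - 25))**2 = (12*5**2 + (-1 - 25))**2 = (12*25 - 26)**2 = (300 - 26)**2 = 274**2 = 75076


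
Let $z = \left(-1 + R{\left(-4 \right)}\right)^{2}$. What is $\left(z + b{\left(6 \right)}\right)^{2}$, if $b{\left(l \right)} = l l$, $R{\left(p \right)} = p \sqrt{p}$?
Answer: $473 - 864 i \approx 473.0 - 864.0 i$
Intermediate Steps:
$R{\left(p \right)} = p^{\frac{3}{2}}$
$b{\left(l \right)} = l^{2}$
$z = \left(-1 - 8 i\right)^{2}$ ($z = \left(-1 + \left(-4\right)^{\frac{3}{2}}\right)^{2} = \left(-1 - 8 i\right)^{2} \approx -63.0 + 16.0 i$)
$\left(z + b{\left(6 \right)}\right)^{2} = \left(\left(-63 + 16 i\right) + 6^{2}\right)^{2} = \left(\left(-63 + 16 i\right) + 36\right)^{2} = \left(-27 + 16 i\right)^{2}$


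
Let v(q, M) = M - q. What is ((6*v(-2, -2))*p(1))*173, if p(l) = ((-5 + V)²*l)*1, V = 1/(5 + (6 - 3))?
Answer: 0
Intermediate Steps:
V = ⅛ (V = 1/(5 + 3) = 1/8 = ⅛ ≈ 0.12500)
p(l) = 1521*l/64 (p(l) = ((-5 + ⅛)²*l)*1 = ((-39/8)²*l)*1 = (1521*l/64)*1 = 1521*l/64)
((6*v(-2, -2))*p(1))*173 = ((6*(-2 - 1*(-2)))*((1521/64)*1))*173 = ((6*(-2 + 2))*(1521/64))*173 = ((6*0)*(1521/64))*173 = (0*(1521/64))*173 = 0*173 = 0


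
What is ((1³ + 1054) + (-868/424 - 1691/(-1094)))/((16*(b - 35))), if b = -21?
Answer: -4367281/3710848 ≈ -1.1769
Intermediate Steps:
((1³ + 1054) + (-868/424 - 1691/(-1094)))/((16*(b - 35))) = ((1³ + 1054) + (-868/424 - 1691/(-1094)))/((16*(-21 - 35))) = ((1 + 1054) + (-868*1/424 - 1691*(-1/1094)))/((16*(-56))) = (1055 + (-217/106 + 1691/1094))/(-896) = (1055 - 14538/28991)*(-1/896) = (30570967/28991)*(-1/896) = -4367281/3710848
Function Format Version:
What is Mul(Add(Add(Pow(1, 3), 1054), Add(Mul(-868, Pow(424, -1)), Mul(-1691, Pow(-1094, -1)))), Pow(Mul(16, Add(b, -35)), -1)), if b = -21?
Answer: Rational(-4367281, 3710848) ≈ -1.1769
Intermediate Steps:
Mul(Add(Add(Pow(1, 3), 1054), Add(Mul(-868, Pow(424, -1)), Mul(-1691, Pow(-1094, -1)))), Pow(Mul(16, Add(b, -35)), -1)) = Mul(Add(Add(Pow(1, 3), 1054), Add(Mul(-868, Pow(424, -1)), Mul(-1691, Pow(-1094, -1)))), Pow(Mul(16, Add(-21, -35)), -1)) = Mul(Add(Add(1, 1054), Add(Mul(-868, Rational(1, 424)), Mul(-1691, Rational(-1, 1094)))), Pow(Mul(16, -56), -1)) = Mul(Add(1055, Add(Rational(-217, 106), Rational(1691, 1094))), Pow(-896, -1)) = Mul(Add(1055, Rational(-14538, 28991)), Rational(-1, 896)) = Mul(Rational(30570967, 28991), Rational(-1, 896)) = Rational(-4367281, 3710848)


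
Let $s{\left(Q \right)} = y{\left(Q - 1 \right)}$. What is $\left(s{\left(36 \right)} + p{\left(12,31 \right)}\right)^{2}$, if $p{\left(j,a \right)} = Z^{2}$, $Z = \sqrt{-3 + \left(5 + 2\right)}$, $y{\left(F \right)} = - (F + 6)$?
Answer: $1369$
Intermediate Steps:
$y{\left(F \right)} = -6 - F$ ($y{\left(F \right)} = - (6 + F) = -6 - F$)
$s{\left(Q \right)} = -5 - Q$ ($s{\left(Q \right)} = -6 - \left(Q - 1\right) = -6 - \left(-1 + Q\right) = -5 - Q$)
$Z = 2$ ($Z = \sqrt{-3 + 7} = \sqrt{4} = 2$)
$p{\left(j,a \right)} = 4$ ($p{\left(j,a \right)} = 2^{2} = 4$)
$\left(s{\left(36 \right)} + p{\left(12,31 \right)}\right)^{2} = \left(\left(-5 - 36\right) + 4\right)^{2} = \left(-41 + 4\right)^{2} = \left(-37\right)^{2} = 1369$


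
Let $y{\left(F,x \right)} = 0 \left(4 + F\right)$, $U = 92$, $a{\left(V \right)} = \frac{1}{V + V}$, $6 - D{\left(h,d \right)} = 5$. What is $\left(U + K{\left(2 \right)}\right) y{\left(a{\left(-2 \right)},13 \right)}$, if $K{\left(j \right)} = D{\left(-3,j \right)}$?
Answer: $0$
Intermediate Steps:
$D{\left(h,d \right)} = 1$ ($D{\left(h,d \right)} = 6 - 5 = 1$)
$a{\left(V \right)} = \frac{1}{2 V}$
$y{\left(F,x \right)} = 0$
$K{\left(j \right)} = 1$
$\left(U + K{\left(2 \right)}\right) y{\left(a{\left(-2 \right)},13 \right)} = \left(92 + 1\right) 0 = 93 \cdot 0 = 0$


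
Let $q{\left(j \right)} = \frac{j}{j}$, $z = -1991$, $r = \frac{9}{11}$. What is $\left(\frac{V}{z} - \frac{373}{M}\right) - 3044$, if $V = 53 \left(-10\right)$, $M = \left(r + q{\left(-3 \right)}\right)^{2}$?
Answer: $- \frac{2513889403}{796400} \approx -3156.6$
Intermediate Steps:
$r = \frac{9}{11}$ ($r = 9 \cdot \frac{1}{11} = \frac{9}{11} \approx 0.81818$)
$q{\left(j \right)} = 1$
$M = \frac{400}{121}$ ($M = \left(\frac{9}{11} + 1\right)^{2} = \left(\frac{20}{11}\right)^{2} = \frac{400}{121} \approx 3.3058$)
$V = -530$
$\left(\frac{V}{z} - \frac{373}{M}\right) - 3044 = \left(- \frac{530}{-1991} - \frac{373}{\frac{400}{121}}\right) - 3044 = \left(\left(-530\right) \left(- \frac{1}{1991}\right) - \frac{45133}{400}\right) - 3044 = \left(\frac{530}{1991} - \frac{45133}{400}\right) - 3044 = - \frac{89647803}{796400} - 3044 = - \frac{2513889403}{796400}$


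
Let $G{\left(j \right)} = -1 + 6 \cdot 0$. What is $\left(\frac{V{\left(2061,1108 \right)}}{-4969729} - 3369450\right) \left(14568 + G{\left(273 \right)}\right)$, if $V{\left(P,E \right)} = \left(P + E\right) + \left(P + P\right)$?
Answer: $- \frac{243928106078829347}{4969729} \approx -4.9083 \cdot 10^{10}$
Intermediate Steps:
$V{\left(P,E \right)} = E + 3 P$ ($V{\left(P,E \right)} = \left(E + P\right) + 2 P = E + 3 P$)
$G{\left(j \right)} = -1$ ($G{\left(j \right)} = -1 + 0 = -1$)
$\left(\frac{V{\left(2061,1108 \right)}}{-4969729} - 3369450\right) \left(14568 + G{\left(273 \right)}\right) = \left(\frac{1108 + 3 \cdot 2061}{-4969729} - 3369450\right) \left(14568 - 1\right) = \left(\left(1108 + 6183\right) \left(- \frac{1}{4969729}\right) - 3369450\right) 14567 = \left(7291 \left(- \frac{1}{4969729}\right) - 3369450\right) 14567 = \left(- \frac{7291}{4969729} - 3369450\right) 14567 = \left(- \frac{16745253386341}{4969729}\right) 14567 = - \frac{243928106078829347}{4969729}$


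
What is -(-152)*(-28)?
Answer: -4256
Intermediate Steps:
-(-152)*(-28) = -152*28 = -4256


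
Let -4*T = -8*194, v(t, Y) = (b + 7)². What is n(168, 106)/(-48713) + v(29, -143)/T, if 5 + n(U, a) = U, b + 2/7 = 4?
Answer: 38701667/132304508 ≈ 0.29252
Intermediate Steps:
b = 26/7 (b = -2/7 + 4 = 26/7 ≈ 3.7143)
n(U, a) = -5 + U
v(t, Y) = 5625/49 (v(t, Y) = (26/7 + 7)² = (75/7)² = 5625/49)
T = 388 (T = -(-2)*194 = -¼*(-1552) = 388)
n(168, 106)/(-48713) + v(29, -143)/T = (-5 + 168)/(-48713) + (5625/49)/388 = 163*(-1/48713) + (5625/49)*(1/388) = -163/48713 + 5625/19012 = 38701667/132304508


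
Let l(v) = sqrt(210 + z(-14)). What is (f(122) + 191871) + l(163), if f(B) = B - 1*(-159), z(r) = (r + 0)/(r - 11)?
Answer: 192152 + 4*sqrt(329)/5 ≈ 1.9217e+5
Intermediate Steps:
z(r) = r/(-11 + r)
f(B) = 159 + B (f(B) = B + 159 = 159 + B)
l(v) = 4*sqrt(329)/5 (l(v) = sqrt(210 - 14/(-11 - 14)) = sqrt(210 - 14/(-25)) = sqrt(210 - 14*(-1/25)) = sqrt(210 + 14/25) = sqrt(5264/25) = 4*sqrt(329)/5)
(f(122) + 191871) + l(163) = ((159 + 122) + 191871) + 4*sqrt(329)/5 = (281 + 191871) + 4*sqrt(329)/5 = 192152 + 4*sqrt(329)/5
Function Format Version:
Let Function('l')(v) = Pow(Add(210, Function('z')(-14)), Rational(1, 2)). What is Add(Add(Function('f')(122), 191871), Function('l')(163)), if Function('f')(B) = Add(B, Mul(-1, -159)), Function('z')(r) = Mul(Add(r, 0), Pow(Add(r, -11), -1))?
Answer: Add(192152, Mul(Rational(4, 5), Pow(329, Rational(1, 2)))) ≈ 1.9217e+5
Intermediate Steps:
Function('z')(r) = Mul(r, Pow(Add(-11, r), -1))
Function('f')(B) = Add(159, B) (Function('f')(B) = Add(B, 159) = Add(159, B))
Function('l')(v) = Mul(Rational(4, 5), Pow(329, Rational(1, 2))) (Function('l')(v) = Pow(Add(210, Mul(-14, Pow(Add(-11, -14), -1))), Rational(1, 2)) = Pow(Add(210, Mul(-14, Pow(-25, -1))), Rational(1, 2)) = Pow(Add(210, Mul(-14, Rational(-1, 25))), Rational(1, 2)) = Pow(Add(210, Rational(14, 25)), Rational(1, 2)) = Pow(Rational(5264, 25), Rational(1, 2)) = Mul(Rational(4, 5), Pow(329, Rational(1, 2))))
Add(Add(Function('f')(122), 191871), Function('l')(163)) = Add(Add(Add(159, 122), 191871), Mul(Rational(4, 5), Pow(329, Rational(1, 2)))) = Add(Add(281, 191871), Mul(Rational(4, 5), Pow(329, Rational(1, 2)))) = Add(192152, Mul(Rational(4, 5), Pow(329, Rational(1, 2))))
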